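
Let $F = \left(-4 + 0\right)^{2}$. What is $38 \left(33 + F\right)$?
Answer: $1862$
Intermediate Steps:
$F = 16$ ($F = \left(-4\right)^{2} = 16$)
$38 \left(33 + F\right) = 38 \left(33 + 16\right) = 38 \cdot 49 = 1862$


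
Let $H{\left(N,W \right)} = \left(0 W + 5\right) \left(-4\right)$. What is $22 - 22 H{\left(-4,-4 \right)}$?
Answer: $462$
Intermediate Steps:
$H{\left(N,W \right)} = -20$ ($H{\left(N,W \right)} = \left(0 + 5\right) \left(-4\right) = 5 \left(-4\right) = -20$)
$22 - 22 H{\left(-4,-4 \right)} = 22 - -440 = 22 + 440 = 462$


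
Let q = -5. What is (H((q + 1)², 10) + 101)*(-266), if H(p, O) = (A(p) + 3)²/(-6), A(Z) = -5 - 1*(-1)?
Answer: -80465/3 ≈ -26822.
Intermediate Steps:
A(Z) = -4 (A(Z) = -5 + 1 = -4)
H(p, O) = -⅙ (H(p, O) = (-4 + 3)²/(-6) = (-1)²*(-⅙) = 1*(-⅙) = -⅙)
(H((q + 1)², 10) + 101)*(-266) = (-⅙ + 101)*(-266) = (605/6)*(-266) = -80465/3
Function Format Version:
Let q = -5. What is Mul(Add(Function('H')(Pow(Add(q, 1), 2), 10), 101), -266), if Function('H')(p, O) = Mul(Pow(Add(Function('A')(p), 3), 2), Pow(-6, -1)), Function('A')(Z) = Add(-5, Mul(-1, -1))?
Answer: Rational(-80465, 3) ≈ -26822.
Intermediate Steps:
Function('A')(Z) = -4 (Function('A')(Z) = Add(-5, 1) = -4)
Function('H')(p, O) = Rational(-1, 6) (Function('H')(p, O) = Mul(Pow(Add(-4, 3), 2), Pow(-6, -1)) = Mul(Pow(-1, 2), Rational(-1, 6)) = Mul(1, Rational(-1, 6)) = Rational(-1, 6))
Mul(Add(Function('H')(Pow(Add(q, 1), 2), 10), 101), -266) = Mul(Add(Rational(-1, 6), 101), -266) = Mul(Rational(605, 6), -266) = Rational(-80465, 3)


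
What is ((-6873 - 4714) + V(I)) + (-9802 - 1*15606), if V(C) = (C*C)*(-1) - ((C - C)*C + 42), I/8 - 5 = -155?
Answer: -1477037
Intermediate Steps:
I = -1200 (I = 40 + 8*(-155) = 40 - 1240 = -1200)
V(C) = -42 - C² (V(C) = C²*(-1) - (0*C + 42) = -C² - (0 + 42) = -C² - 1*42 = -C² - 42 = -42 - C²)
((-6873 - 4714) + V(I)) + (-9802 - 1*15606) = ((-6873 - 4714) + (-42 - 1*(-1200)²)) + (-9802 - 1*15606) = (-11587 + (-42 - 1*1440000)) + (-9802 - 15606) = (-11587 + (-42 - 1440000)) - 25408 = (-11587 - 1440042) - 25408 = -1451629 - 25408 = -1477037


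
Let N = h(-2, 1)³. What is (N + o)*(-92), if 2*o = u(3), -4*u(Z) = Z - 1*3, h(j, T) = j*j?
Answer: -5888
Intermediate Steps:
h(j, T) = j²
u(Z) = ¾ - Z/4 (u(Z) = -(Z - 1*3)/4 = -(Z - 3)/4 = -(-3 + Z)/4 = ¾ - Z/4)
o = 0 (o = (¾ - ¼*3)/2 = (¾ - ¾)/2 = (½)*0 = 0)
N = 64 (N = ((-2)²)³ = 4³ = 64)
(N + o)*(-92) = (64 + 0)*(-92) = 64*(-92) = -5888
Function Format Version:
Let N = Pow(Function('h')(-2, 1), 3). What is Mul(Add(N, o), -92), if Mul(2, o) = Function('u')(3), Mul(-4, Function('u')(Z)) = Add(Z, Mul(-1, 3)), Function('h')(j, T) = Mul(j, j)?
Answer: -5888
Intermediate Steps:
Function('h')(j, T) = Pow(j, 2)
Function('u')(Z) = Add(Rational(3, 4), Mul(Rational(-1, 4), Z)) (Function('u')(Z) = Mul(Rational(-1, 4), Add(Z, Mul(-1, 3))) = Mul(Rational(-1, 4), Add(Z, -3)) = Mul(Rational(-1, 4), Add(-3, Z)) = Add(Rational(3, 4), Mul(Rational(-1, 4), Z)))
o = 0 (o = Mul(Rational(1, 2), Add(Rational(3, 4), Mul(Rational(-1, 4), 3))) = Mul(Rational(1, 2), Add(Rational(3, 4), Rational(-3, 4))) = Mul(Rational(1, 2), 0) = 0)
N = 64 (N = Pow(Pow(-2, 2), 3) = Pow(4, 3) = 64)
Mul(Add(N, o), -92) = Mul(Add(64, 0), -92) = Mul(64, -92) = -5888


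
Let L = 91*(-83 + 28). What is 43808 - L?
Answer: 48813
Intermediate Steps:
L = -5005 (L = 91*(-55) = -5005)
43808 - L = 43808 - 1*(-5005) = 43808 + 5005 = 48813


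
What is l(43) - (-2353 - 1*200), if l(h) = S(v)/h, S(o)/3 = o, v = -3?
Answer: 109770/43 ≈ 2552.8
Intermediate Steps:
S(o) = 3*o
l(h) = -9/h (l(h) = (3*(-3))/h = -9/h)
l(43) - (-2353 - 1*200) = -9/43 - (-2353 - 1*200) = -9*1/43 - (-2353 - 200) = -9/43 - 1*(-2553) = -9/43 + 2553 = 109770/43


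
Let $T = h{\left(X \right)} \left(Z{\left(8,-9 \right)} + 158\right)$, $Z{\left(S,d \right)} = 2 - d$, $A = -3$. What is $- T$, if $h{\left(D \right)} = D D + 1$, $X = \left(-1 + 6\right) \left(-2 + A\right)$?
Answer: $-105794$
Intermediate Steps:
$X = -25$ ($X = \left(-1 + 6\right) \left(-2 - 3\right) = 5 \left(-5\right) = -25$)
$h{\left(D \right)} = 1 + D^{2}$ ($h{\left(D \right)} = D^{2} + 1 = 1 + D^{2}$)
$T = 105794$ ($T = \left(1 + \left(-25\right)^{2}\right) \left(\left(2 - -9\right) + 158\right) = \left(1 + 625\right) \left(\left(2 + 9\right) + 158\right) = 626 \left(11 + 158\right) = 626 \cdot 169 = 105794$)
$- T = \left(-1\right) 105794 = -105794$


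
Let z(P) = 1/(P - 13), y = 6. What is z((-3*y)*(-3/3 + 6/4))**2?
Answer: 1/484 ≈ 0.0020661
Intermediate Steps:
z(P) = 1/(-13 + P)
z((-3*y)*(-3/3 + 6/4))**2 = (1/(-13 + (-3*6)*(-3/3 + 6/4)))**2 = (1/(-13 - 18*(-3*1/3 + 6*(1/4))))**2 = (1/(-13 - 18*(-1 + 3/2)))**2 = (1/(-13 - 18*1/2))**2 = (1/(-13 - 9))**2 = (1/(-22))**2 = (-1/22)**2 = 1/484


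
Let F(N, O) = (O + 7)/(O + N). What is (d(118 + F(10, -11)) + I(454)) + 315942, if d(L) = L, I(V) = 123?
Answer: 316187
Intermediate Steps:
F(N, O) = (7 + O)/(N + O)
(d(118 + F(10, -11)) + I(454)) + 315942 = ((118 + (7 - 11)/(10 - 11)) + 123) + 315942 = ((118 - 4/(-1)) + 123) + 315942 = ((118 - 1*(-4)) + 123) + 315942 = ((118 + 4) + 123) + 315942 = (122 + 123) + 315942 = 245 + 315942 = 316187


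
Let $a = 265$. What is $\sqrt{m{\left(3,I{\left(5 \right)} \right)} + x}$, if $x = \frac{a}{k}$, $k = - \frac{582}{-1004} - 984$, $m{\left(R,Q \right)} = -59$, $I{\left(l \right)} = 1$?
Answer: $\frac{i \sqrt{1604997298969}}{164559} \approx 7.6987 i$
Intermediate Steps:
$k = - \frac{493677}{502}$ ($k = \left(-582\right) \left(- \frac{1}{1004}\right) - 984 = \frac{291}{502} - 984 = - \frac{493677}{502} \approx -983.42$)
$x = - \frac{133030}{493677}$ ($x = \frac{265}{- \frac{493677}{502}} = 265 \left(- \frac{502}{493677}\right) = - \frac{133030}{493677} \approx -0.26947$)
$\sqrt{m{\left(3,I{\left(5 \right)} \right)} + x} = \sqrt{-59 - \frac{133030}{493677}} = \sqrt{- \frac{29259973}{493677}} = \frac{i \sqrt{1604997298969}}{164559}$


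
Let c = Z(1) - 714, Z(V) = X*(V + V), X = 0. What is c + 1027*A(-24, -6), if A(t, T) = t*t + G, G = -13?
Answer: 577487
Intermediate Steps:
Z(V) = 0 (Z(V) = 0*(V + V) = 0*(2*V) = 0)
c = -714 (c = 0 - 714 = -714)
A(t, T) = -13 + t² (A(t, T) = t*t - 13 = t² - 13 = -13 + t²)
c + 1027*A(-24, -6) = -714 + 1027*(-13 + (-24)²) = -714 + 1027*(-13 + 576) = -714 + 1027*563 = -714 + 578201 = 577487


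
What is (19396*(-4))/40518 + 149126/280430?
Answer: -3928648463/2840615685 ≈ -1.3830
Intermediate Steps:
(19396*(-4))/40518 + 149126/280430 = -77584*1/40518 + 149126*(1/280430) = -38792/20259 + 74563/140215 = -3928648463/2840615685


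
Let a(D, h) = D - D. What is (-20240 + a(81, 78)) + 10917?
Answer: -9323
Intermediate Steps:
a(D, h) = 0
(-20240 + a(81, 78)) + 10917 = (-20240 + 0) + 10917 = -20240 + 10917 = -9323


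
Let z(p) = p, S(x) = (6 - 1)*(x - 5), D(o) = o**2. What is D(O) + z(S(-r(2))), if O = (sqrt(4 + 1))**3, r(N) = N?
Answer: 90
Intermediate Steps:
O = 5*sqrt(5) (O = (sqrt(5))**3 = 5*sqrt(5) ≈ 11.180)
S(x) = -25 + 5*x (S(x) = 5*(-5 + x) = -25 + 5*x)
D(O) + z(S(-r(2))) = (5*sqrt(5))**2 + (-25 + 5*(-1*2)) = 125 + (-25 + 5*(-2)) = 125 + (-25 - 10) = 125 - 35 = 90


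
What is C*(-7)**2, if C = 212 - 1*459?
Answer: -12103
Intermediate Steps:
C = -247 (C = 212 - 459 = -247)
C*(-7)**2 = -247*(-7)**2 = -247*49 = -12103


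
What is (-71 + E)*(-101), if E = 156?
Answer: -8585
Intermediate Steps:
(-71 + E)*(-101) = (-71 + 156)*(-101) = 85*(-101) = -8585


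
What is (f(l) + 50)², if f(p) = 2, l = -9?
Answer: 2704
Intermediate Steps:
(f(l) + 50)² = (2 + 50)² = 52² = 2704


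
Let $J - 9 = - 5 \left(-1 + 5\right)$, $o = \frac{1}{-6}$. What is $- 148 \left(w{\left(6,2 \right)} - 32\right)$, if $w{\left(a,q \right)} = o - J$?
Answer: $\frac{9398}{3} \approx 3132.7$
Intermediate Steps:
$o = - \frac{1}{6} \approx -0.16667$
$J = -11$ ($J = 9 - 5 \left(-1 + 5\right) = 9 - 20 = -11$)
$w{\left(a,q \right)} = \frac{65}{6}$ ($w{\left(a,q \right)} = - \frac{1}{6} - -11 = - \frac{1}{6} + 11 = \frac{65}{6}$)
$- 148 \left(w{\left(6,2 \right)} - 32\right) = - 148 \left(\frac{65}{6} - 32\right) = \left(-148\right) \left(- \frac{127}{6}\right) = \frac{9398}{3}$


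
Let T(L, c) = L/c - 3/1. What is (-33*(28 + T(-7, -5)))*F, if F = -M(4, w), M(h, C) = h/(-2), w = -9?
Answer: -8712/5 ≈ -1742.4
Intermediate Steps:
T(L, c) = -3 + L/c (T(L, c) = L/c - 3*1 = L/c - 3 = -3 + L/c)
M(h, C) = -h/2 (M(h, C) = h*(-½) = -h/2)
F = 2 (F = -(-1)*4/2 = -1*(-2) = 2)
(-33*(28 + T(-7, -5)))*F = -33*(28 + (-3 - 7/(-5)))*2 = -33*(28 + (-3 - 7*(-⅕)))*2 = -33*(28 + (-3 + 7/5))*2 = -33*(28 - 8/5)*2 = -33*132/5*2 = -4356/5*2 = -8712/5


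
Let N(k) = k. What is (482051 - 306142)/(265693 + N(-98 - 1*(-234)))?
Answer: 175909/265829 ≈ 0.66174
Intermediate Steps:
(482051 - 306142)/(265693 + N(-98 - 1*(-234))) = (482051 - 306142)/(265693 + (-98 - 1*(-234))) = 175909/(265693 + (-98 + 234)) = 175909/(265693 + 136) = 175909/265829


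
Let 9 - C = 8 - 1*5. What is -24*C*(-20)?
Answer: 2880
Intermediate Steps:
C = 6 (C = 9 - (8 - 1*5) = 9 - (8 - 5) = 9 - 1*3 = 9 - 3 = 6)
-24*C*(-20) = -24*6*(-20) = -144*(-20) = 2880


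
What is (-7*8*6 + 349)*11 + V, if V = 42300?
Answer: 42443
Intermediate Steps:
(-7*8*6 + 349)*11 + V = (-7*8*6 + 349)*11 + 42300 = (-56*6 + 349)*11 + 42300 = (-336 + 349)*11 + 42300 = 13*11 + 42300 = 143 + 42300 = 42443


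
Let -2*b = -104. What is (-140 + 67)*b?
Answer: -3796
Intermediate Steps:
b = 52 (b = -½*(-104) = 52)
(-140 + 67)*b = (-140 + 67)*52 = -73*52 = -3796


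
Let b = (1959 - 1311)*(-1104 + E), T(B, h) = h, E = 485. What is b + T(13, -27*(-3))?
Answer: -401031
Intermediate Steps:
b = -401112 (b = (1959 - 1311)*(-1104 + 485) = 648*(-619) = -401112)
b + T(13, -27*(-3)) = -401112 - 27*(-3) = -401112 + 81 = -401031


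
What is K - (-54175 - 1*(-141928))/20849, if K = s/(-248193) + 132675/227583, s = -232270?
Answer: -117335382633046/43616499898653 ≈ -2.6902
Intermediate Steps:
K = 3177396655/2092018797 (K = -232270/(-248193) + 132675/227583 = -232270*(-1/248193) + 132675*(1/227583) = 232270/248193 + 44225/75861 = 3177396655/2092018797 ≈ 1.5188)
K - (-54175 - 1*(-141928))/20849 = 3177396655/2092018797 - (-54175 - 1*(-141928))/20849 = 3177396655/2092018797 - (-54175 + 141928)/20849 = 3177396655/2092018797 - 87753/20849 = -117335382633046/43616499898653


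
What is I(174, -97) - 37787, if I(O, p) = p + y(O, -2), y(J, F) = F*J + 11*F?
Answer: -38254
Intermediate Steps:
y(J, F) = 11*F + F*J
I(O, p) = -22 + p - 2*O (I(O, p) = p - 2*(11 + O) = p + (-22 - 2*O) = -22 + p - 2*O)
I(174, -97) - 37787 = (-22 - 97 - 2*174) - 37787 = (-22 - 97 - 348) - 37787 = -467 - 37787 = -38254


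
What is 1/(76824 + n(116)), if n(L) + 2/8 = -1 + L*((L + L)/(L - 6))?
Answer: 220/16954829 ≈ 1.2976e-5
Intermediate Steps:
n(L) = -5/4 + 2*L²/(-6 + L) (n(L) = -¼ + (-1 + L*((L + L)/(L - 6))) = -¼ + (-1 + L*((2*L)/(-6 + L))) = -¼ + (-1 + L*(2*L/(-6 + L))) = -¼ + (-1 + 2*L²/(-6 + L)) = -5/4 + 2*L²/(-6 + L))
1/(76824 + n(116)) = 1/(76824 + (30 - 5*116 + 8*116²)/(4*(-6 + 116))) = 1/(76824 + (¼)*(30 - 580 + 8*13456)/110) = 1/(76824 + (¼)*(1/110)*(30 - 580 + 107648)) = 1/(76824 + (¼)*(1/110)*107098) = 1/(76824 + 53549/220) = 1/(16954829/220) = 220/16954829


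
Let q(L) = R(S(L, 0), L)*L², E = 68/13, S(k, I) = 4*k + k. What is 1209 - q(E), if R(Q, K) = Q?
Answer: 1084013/2197 ≈ 493.41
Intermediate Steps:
S(k, I) = 5*k
E = 68/13 (E = 68*(1/13) = 68/13 ≈ 5.2308)
q(L) = 5*L³ (q(L) = (5*L)*L² = 5*L³)
1209 - q(E) = 1209 - 5*(68/13)³ = 1209 - 5*314432/2197 = 1209 - 1*1572160/2197 = 1209 - 1572160/2197 = 1084013/2197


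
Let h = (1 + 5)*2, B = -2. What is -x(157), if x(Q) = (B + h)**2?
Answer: -100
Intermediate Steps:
h = 12 (h = 6*2 = 12)
x(Q) = 100 (x(Q) = (-2 + 12)**2 = 10**2 = 100)
-x(157) = -1*100 = -100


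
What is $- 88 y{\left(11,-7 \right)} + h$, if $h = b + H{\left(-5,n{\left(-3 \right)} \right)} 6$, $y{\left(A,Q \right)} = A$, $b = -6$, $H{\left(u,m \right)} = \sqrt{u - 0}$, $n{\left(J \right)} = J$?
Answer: $-974 + 6 i \sqrt{5} \approx -974.0 + 13.416 i$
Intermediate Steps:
$H{\left(u,m \right)} = \sqrt{u}$ ($H{\left(u,m \right)} = \sqrt{u + \left(-5 + 5\right)} = \sqrt{u + 0} = \sqrt{u}$)
$h = -6 + 6 i \sqrt{5}$ ($h = -6 + \sqrt{-5} \cdot 6 = -6 + i \sqrt{5} \cdot 6 = -6 + 6 i \sqrt{5} \approx -6.0 + 13.416 i$)
$- 88 y{\left(11,-7 \right)} + h = \left(-88\right) 11 - \left(6 - 6 i \sqrt{5}\right) = -968 - \left(6 - 6 i \sqrt{5}\right) = -974 + 6 i \sqrt{5}$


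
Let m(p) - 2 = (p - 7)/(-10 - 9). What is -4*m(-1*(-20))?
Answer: -100/19 ≈ -5.2632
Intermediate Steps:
m(p) = 45/19 - p/19 (m(p) = 2 + (p - 7)/(-10 - 9) = 2 + (-7 + p)/(-19) = 2 + (-7 + p)*(-1/19) = 2 + (7/19 - p/19) = 45/19 - p/19)
-4*m(-1*(-20)) = -4*(45/19 - (-1)*(-20)/19) = -4*(45/19 - 1/19*20) = -4*(45/19 - 20/19) = -4*25/19 = -100/19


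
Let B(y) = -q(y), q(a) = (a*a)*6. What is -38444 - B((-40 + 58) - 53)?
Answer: -31094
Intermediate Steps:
q(a) = 6*a² (q(a) = a²*6 = 6*a²)
B(y) = -6*y²
-38444 - B((-40 + 58) - 53) = -38444 - (-6)*((-40 + 58) - 53)² = -38444 - (-6)*(18 - 53)² = -38444 - (-6)*(-35)² = -38444 - (-6)*1225 = -38444 - 1*(-7350) = -38444 + 7350 = -31094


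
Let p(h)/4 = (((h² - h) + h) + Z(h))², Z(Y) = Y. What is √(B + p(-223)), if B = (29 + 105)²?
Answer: 10*√98033941 ≈ 99012.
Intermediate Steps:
p(h) = 4*(h + h²)² (p(h) = 4*(((h² - h) + h) + h)² = 4*(h² + h)² = 4*(h + h²)²)
B = 17956 (B = 134² = 17956)
√(B + p(-223)) = √(17956 + 4*(-223)²*(1 - 223)²) = √(17956 + 4*49729*(-222)²) = √(17956 + 4*49729*49284) = √(17956 + 9803376144) = √9803394100 = 10*√98033941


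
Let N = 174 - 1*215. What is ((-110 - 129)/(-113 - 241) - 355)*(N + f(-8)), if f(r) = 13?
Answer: 1756034/177 ≈ 9921.1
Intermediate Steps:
N = -41 (N = 174 - 215 = -41)
((-110 - 129)/(-113 - 241) - 355)*(N + f(-8)) = ((-110 - 129)/(-113 - 241) - 355)*(-41 + 13) = (-239/(-354) - 355)*(-28) = (-239*(-1/354) - 355)*(-28) = (239/354 - 355)*(-28) = -125431/354*(-28) = 1756034/177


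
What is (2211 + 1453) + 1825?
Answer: 5489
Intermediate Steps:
(2211 + 1453) + 1825 = 3664 + 1825 = 5489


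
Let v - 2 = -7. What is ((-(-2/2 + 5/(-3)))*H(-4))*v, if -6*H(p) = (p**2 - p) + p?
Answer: 320/9 ≈ 35.556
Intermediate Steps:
H(p) = -p**2/6 (H(p) = -((p**2 - p) + p)/6 = -p**2/6)
v = -5 (v = 2 - 7 = -5)
((-(-2/2 + 5/(-3)))*H(-4))*v = ((-(-2/2 + 5/(-3)))*(-1/6*(-4)**2))*(-5) = ((-(-2*1/2 + 5*(-1/3)))*(-1/6*16))*(-5) = (-(-1 - 5/3)*(-8/3))*(-5) = (-1*(-8/3)*(-8/3))*(-5) = ((8/3)*(-8/3))*(-5) = -64/9*(-5) = 320/9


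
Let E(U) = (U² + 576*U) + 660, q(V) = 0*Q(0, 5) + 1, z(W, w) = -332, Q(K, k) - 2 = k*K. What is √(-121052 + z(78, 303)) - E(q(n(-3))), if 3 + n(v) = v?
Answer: -1237 + 2*I*√30346 ≈ -1237.0 + 348.4*I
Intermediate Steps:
Q(K, k) = 2 + K*k (Q(K, k) = 2 + k*K = 2 + K*k)
n(v) = -3 + v
q(V) = 1 (q(V) = 0*(2 + 0*5) + 1 = 0*(2 + 0) + 1 = 0*2 + 1 = 0 + 1 = 1)
E(U) = 660 + U² + 576*U
√(-121052 + z(78, 303)) - E(q(n(-3))) = √(-121052 - 332) - (660 + 1² + 576*1) = √(-121384) - (660 + 1 + 576) = 2*I*√30346 - 1*1237 = 2*I*√30346 - 1237 = -1237 + 2*I*√30346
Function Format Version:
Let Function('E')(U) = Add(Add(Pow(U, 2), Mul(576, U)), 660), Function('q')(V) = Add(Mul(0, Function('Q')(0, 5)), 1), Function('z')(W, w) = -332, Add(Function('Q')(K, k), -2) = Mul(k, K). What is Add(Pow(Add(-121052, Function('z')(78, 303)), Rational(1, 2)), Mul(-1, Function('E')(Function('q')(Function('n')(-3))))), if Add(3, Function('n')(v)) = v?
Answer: Add(-1237, Mul(2, I, Pow(30346, Rational(1, 2)))) ≈ Add(-1237.0, Mul(348.40, I))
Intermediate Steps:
Function('Q')(K, k) = Add(2, Mul(K, k)) (Function('Q')(K, k) = Add(2, Mul(k, K)) = Add(2, Mul(K, k)))
Function('n')(v) = Add(-3, v)
Function('q')(V) = 1 (Function('q')(V) = Add(Mul(0, Add(2, Mul(0, 5))), 1) = Add(Mul(0, Add(2, 0)), 1) = Add(Mul(0, 2), 1) = Add(0, 1) = 1)
Function('E')(U) = Add(660, Pow(U, 2), Mul(576, U))
Add(Pow(Add(-121052, Function('z')(78, 303)), Rational(1, 2)), Mul(-1, Function('E')(Function('q')(Function('n')(-3))))) = Add(Pow(Add(-121052, -332), Rational(1, 2)), Mul(-1, Add(660, Pow(1, 2), Mul(576, 1)))) = Add(Pow(-121384, Rational(1, 2)), Mul(-1, Add(660, 1, 576))) = Add(Mul(2, I, Pow(30346, Rational(1, 2))), Mul(-1, 1237)) = Add(Mul(2, I, Pow(30346, Rational(1, 2))), -1237) = Add(-1237, Mul(2, I, Pow(30346, Rational(1, 2))))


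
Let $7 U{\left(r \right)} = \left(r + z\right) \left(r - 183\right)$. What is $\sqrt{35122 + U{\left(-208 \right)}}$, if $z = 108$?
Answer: $\frac{17 \sqrt{6902}}{7} \approx 201.76$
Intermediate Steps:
$U{\left(r \right)} = \frac{\left(-183 + r\right) \left(108 + r\right)}{7}$ ($U{\left(r \right)} = \frac{\left(r + 108\right) \left(r - 183\right)}{7} = \frac{\left(108 + r\right) \left(-183 + r\right)}{7} = \frac{\left(-183 + r\right) \left(108 + r\right)}{7}$)
$\sqrt{35122 + U{\left(-208 \right)}} = \sqrt{35122 - \left(\frac{4164}{7} - \frac{43264}{7}\right)} = \sqrt{35122 + \left(- \frac{19764}{7} + \frac{15600}{7} + \frac{1}{7} \cdot 43264\right)} = \sqrt{35122 + \left(- \frac{19764}{7} + \frac{15600}{7} + \frac{43264}{7}\right)} = \sqrt{35122 + \frac{39100}{7}} = \sqrt{\frac{284954}{7}} = \frac{17 \sqrt{6902}}{7}$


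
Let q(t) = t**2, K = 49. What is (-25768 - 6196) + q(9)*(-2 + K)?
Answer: -28157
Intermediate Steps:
(-25768 - 6196) + q(9)*(-2 + K) = (-25768 - 6196) + 9**2*(-2 + 49) = -31964 + 81*47 = -31964 + 3807 = -28157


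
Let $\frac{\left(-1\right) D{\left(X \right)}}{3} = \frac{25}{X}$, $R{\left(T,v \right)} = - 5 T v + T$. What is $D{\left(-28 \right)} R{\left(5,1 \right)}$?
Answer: $- \frac{375}{7} \approx -53.571$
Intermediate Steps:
$R{\left(T,v \right)} = T - 5 T v$ ($R{\left(T,v \right)} = - 5 T v + T = T - 5 T v$)
$D{\left(X \right)} = - \frac{75}{X}$ ($D{\left(X \right)} = - 3 \frac{25}{X} = - \frac{75}{X}$)
$D{\left(-28 \right)} R{\left(5,1 \right)} = - \frac{75}{-28} \cdot 5 \left(1 - 5\right) = \left(-75\right) \left(- \frac{1}{28}\right) 5 \left(1 - 5\right) = \frac{75 \cdot 5 \left(-4\right)}{28} = \frac{75}{28} \left(-20\right) = - \frac{375}{7}$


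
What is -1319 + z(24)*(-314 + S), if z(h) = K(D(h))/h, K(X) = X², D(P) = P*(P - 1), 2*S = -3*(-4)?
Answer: -3911687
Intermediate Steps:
S = 6 (S = (-3*(-4))/2 = (½)*12 = 6)
D(P) = P*(-1 + P)
z(h) = h*(-1 + h)² (z(h) = (h*(-1 + h))²/h = (h²*(-1 + h)²)/h = h*(-1 + h)²)
-1319 + z(24)*(-314 + S) = -1319 + (24*(-1 + 24)²)*(-314 + 6) = -1319 + (24*23²)*(-308) = -1319 + (24*529)*(-308) = -1319 + 12696*(-308) = -1319 - 3910368 = -3911687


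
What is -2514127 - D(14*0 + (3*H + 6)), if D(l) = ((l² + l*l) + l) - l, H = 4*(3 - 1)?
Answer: -2515927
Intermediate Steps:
H = 8 (H = 4*2 = 8)
D(l) = 2*l² (D(l) = ((l² + l²) + l) - l = (2*l² + l) - l = (l + 2*l²) - l = 2*l²)
-2514127 - D(14*0 + (3*H + 6)) = -2514127 - 2*(14*0 + (3*8 + 6))² = -2514127 - 2*(0 + (24 + 6))² = -2514127 - 2*(0 + 30)² = -2514127 - 2*30² = -2514127 - 2*900 = -2514127 - 1*1800 = -2514127 - 1800 = -2515927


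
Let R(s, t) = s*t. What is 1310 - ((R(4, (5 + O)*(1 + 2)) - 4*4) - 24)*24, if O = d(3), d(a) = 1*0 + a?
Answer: -34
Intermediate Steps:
d(a) = a (d(a) = 0 + a = a)
O = 3
1310 - ((R(4, (5 + O)*(1 + 2)) - 4*4) - 24)*24 = 1310 - ((4*((5 + 3)*(1 + 2)) - 4*4) - 24)*24 = 1310 - ((4*(8*3) - 16) - 24)*24 = 1310 - ((4*24 - 16) - 24)*24 = 1310 - ((96 - 16) - 24)*24 = 1310 - (80 - 24)*24 = 1310 - 56*24 = 1310 - 1*1344 = 1310 - 1344 = -34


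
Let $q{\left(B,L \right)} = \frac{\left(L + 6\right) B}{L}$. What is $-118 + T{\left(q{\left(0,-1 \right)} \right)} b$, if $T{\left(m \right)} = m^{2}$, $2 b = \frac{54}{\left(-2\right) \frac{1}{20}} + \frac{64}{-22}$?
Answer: $-118$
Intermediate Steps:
$q{\left(B,L \right)} = \frac{B \left(6 + L\right)}{L}$ ($q{\left(B,L \right)} = \frac{\left(6 + L\right) B}{L} = \frac{B \left(6 + L\right)}{L}$)
$b = - \frac{2986}{11}$ ($b = \frac{\frac{54}{\left(-2\right) \frac{1}{20}} + \frac{64}{-22}}{2} = \frac{\frac{54}{\left(-2\right) \frac{1}{20}} + 64 \left(- \frac{1}{22}\right)}{2} = \frac{\frac{54}{- \frac{1}{10}} - \frac{32}{11}}{2} = \frac{54 \left(-10\right) - \frac{32}{11}}{2} = \frac{-540 - \frac{32}{11}}{2} = \frac{1}{2} \left(- \frac{5972}{11}\right) = - \frac{2986}{11} \approx -271.45$)
$-118 + T{\left(q{\left(0,-1 \right)} \right)} b = -118 + \left(\frac{0 \left(6 - 1\right)}{-1}\right)^{2} \left(- \frac{2986}{11}\right) = -118 + \left(0 \left(-1\right) 5\right)^{2} \left(- \frac{2986}{11}\right) = -118 + 0^{2} \left(- \frac{2986}{11}\right) = -118 + 0 \left(- \frac{2986}{11}\right) = -118 + 0 = -118$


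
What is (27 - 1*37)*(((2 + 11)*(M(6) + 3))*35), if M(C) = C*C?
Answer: -177450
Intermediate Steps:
M(C) = C²
(27 - 1*37)*(((2 + 11)*(M(6) + 3))*35) = (27 - 1*37)*(((2 + 11)*(6² + 3))*35) = (27 - 37)*((13*(36 + 3))*35) = -10*13*39*35 = -5070*35 = -10*17745 = -177450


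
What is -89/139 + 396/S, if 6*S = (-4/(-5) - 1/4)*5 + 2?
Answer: 1319365/2641 ≈ 499.57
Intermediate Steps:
S = 19/24 (S = ((-4/(-5) - 1/4)*5 + 2)/6 = ((-4*(-1/5) - 1*1/4)*5 + 2)/6 = ((4/5 - 1/4)*5 + 2)/6 = ((11/20)*5 + 2)/6 = (11/4 + 2)/6 = (1/6)*(19/4) = 19/24 ≈ 0.79167)
-89/139 + 396/S = -89/139 + 396/(19/24) = -89*1/139 + 396*(24/19) = -89/139 + 9504/19 = 1319365/2641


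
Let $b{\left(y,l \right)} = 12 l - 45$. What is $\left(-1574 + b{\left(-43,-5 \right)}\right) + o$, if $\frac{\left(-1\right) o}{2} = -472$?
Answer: $-735$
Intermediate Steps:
$o = 944$ ($o = \left(-2\right) \left(-472\right) = 944$)
$b{\left(y,l \right)} = -45 + 12 l$
$\left(-1574 + b{\left(-43,-5 \right)}\right) + o = \left(-1574 + \left(-45 + 12 \left(-5\right)\right)\right) + 944 = \left(-1574 - 105\right) + 944 = -1679 + 944 = -735$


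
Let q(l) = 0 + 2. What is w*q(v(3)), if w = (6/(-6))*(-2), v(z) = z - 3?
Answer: 4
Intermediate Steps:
v(z) = -3 + z
q(l) = 2
w = 2 (w = (6*(-⅙))*(-2) = -1*(-2) = 2)
w*q(v(3)) = 2*2 = 4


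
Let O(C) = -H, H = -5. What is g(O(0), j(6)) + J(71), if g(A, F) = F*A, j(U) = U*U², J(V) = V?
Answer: 1151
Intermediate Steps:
O(C) = 5 (O(C) = -1*(-5) = 5)
j(U) = U³
g(A, F) = A*F
g(O(0), j(6)) + J(71) = 5*6³ + 71 = 5*216 + 71 = 1080 + 71 = 1151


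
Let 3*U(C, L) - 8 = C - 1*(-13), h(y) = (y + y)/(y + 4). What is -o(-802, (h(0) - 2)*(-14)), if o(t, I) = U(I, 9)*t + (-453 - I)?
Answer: 40741/3 ≈ 13580.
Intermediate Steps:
h(y) = 2*y/(4 + y) (h(y) = (2*y)/(4 + y) = 2*y/(4 + y))
U(C, L) = 7 + C/3 (U(C, L) = 8/3 + (C - 1*(-13))/3 = 8/3 + (C + 13)/3 = 8/3 + (13 + C)/3 = 8/3 + (13/3 + C/3) = 7 + C/3)
o(t, I) = -453 - I + t*(7 + I/3) (o(t, I) = (7 + I/3)*t + (-453 - I) = t*(7 + I/3) + (-453 - I) = -453 - I + t*(7 + I/3))
-o(-802, (h(0) - 2)*(-14)) = -(-453 - (2*0/(4 + 0) - 2)*(-14) + (1/3)*(-802)*(21 + (2*0/(4 + 0) - 2)*(-14))) = -(-453 - (2*0/4 - 2)*(-14) + (1/3)*(-802)*(21 + (2*0/4 - 2)*(-14))) = -(-453 - (2*0*(1/4) - 2)*(-14) + (1/3)*(-802)*(21 + (2*0*(1/4) - 2)*(-14))) = -(-453 - (0 - 2)*(-14) + (1/3)*(-802)*(21 + (0 - 2)*(-14))) = -(-453 - (-2)*(-14) + (1/3)*(-802)*(21 - 2*(-14))) = -(-453 - 1*28 + (1/3)*(-802)*(21 + 28)) = -(-453 - 28 + (1/3)*(-802)*49) = -(-453 - 28 - 39298/3) = -1*(-40741/3) = 40741/3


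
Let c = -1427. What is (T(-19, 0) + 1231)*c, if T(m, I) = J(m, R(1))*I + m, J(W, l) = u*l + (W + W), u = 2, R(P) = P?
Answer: -1729524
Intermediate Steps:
J(W, l) = 2*W + 2*l (J(W, l) = 2*l + (W + W) = 2*l + 2*W = 2*W + 2*l)
T(m, I) = m + I*(2 + 2*m) (T(m, I) = (2*m + 2*1)*I + m = (2*m + 2)*I + m = (2 + 2*m)*I + m = I*(2 + 2*m) + m = m + I*(2 + 2*m))
(T(-19, 0) + 1231)*c = ((-19 + 2*0*(1 - 19)) + 1231)*(-1427) = ((-19 + 2*0*(-18)) + 1231)*(-1427) = ((-19 + 0) + 1231)*(-1427) = (-19 + 1231)*(-1427) = 1212*(-1427) = -1729524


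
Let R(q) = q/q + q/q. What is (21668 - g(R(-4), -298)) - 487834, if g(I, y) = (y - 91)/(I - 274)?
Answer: -126797541/272 ≈ -4.6617e+5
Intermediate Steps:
R(q) = 2 (R(q) = 1 + 1 = 2)
g(I, y) = (-91 + y)/(-274 + I)
(21668 - g(R(-4), -298)) - 487834 = (21668 - (-91 - 298)/(-274 + 2)) - 487834 = (21668 - (-389)/(-272)) - 487834 = (21668 - (-1)*(-389)/272) - 487834 = (21668 - 1*389/272) - 487834 = (21668 - 389/272) - 487834 = 5893307/272 - 487834 = -126797541/272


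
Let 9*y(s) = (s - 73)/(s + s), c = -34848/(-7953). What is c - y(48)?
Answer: 918409/208224 ≈ 4.4107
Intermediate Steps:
c = 1056/241 (c = -34848*(-1/7953) = 1056/241 ≈ 4.3817)
y(s) = (-73 + s)/(18*s) (y(s) = ((s - 73)/(s + s))/9 = ((-73 + s)/((2*s)))/9 = ((-73 + s)*(1/(2*s)))/9 = ((-73 + s)/(2*s))/9 = (-73 + s)/(18*s))
c - y(48) = 1056/241 - (-73 + 48)/(18*48) = 1056/241 - (-25)/(18*48) = 1056/241 - 1*(-25/864) = 1056/241 + 25/864 = 918409/208224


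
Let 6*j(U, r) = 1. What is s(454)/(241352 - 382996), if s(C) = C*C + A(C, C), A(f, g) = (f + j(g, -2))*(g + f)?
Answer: -927749/212466 ≈ -4.3666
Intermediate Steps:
j(U, r) = ⅙ (j(U, r) = (⅙)*1 = ⅙)
A(f, g) = (⅙ + f)*(f + g) (A(f, g) = (f + ⅙)*(g + f) = (⅙ + f)*(f + g))
s(C) = 3*C² + C/3 (s(C) = C*C + (C² + C/6 + C/6 + C*C) = C² + (C² + C/6 + C/6 + C²) = C² + (2*C² + C/3) = 3*C² + C/3)
s(454)/(241352 - 382996) = ((⅓)*454*(1 + 9*454))/(241352 - 382996) = ((⅓)*454*(1 + 4086))/(-141644) = ((⅓)*454*4087)*(-1/141644) = (1855498/3)*(-1/141644) = -927749/212466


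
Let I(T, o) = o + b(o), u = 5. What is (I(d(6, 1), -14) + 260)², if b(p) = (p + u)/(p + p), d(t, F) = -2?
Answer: 47568609/784 ≈ 60674.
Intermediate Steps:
b(p) = (5 + p)/(2*p) (b(p) = (p + 5)/(p + p) = (5 + p)/((2*p)) = (5 + p)*(1/(2*p)) = (5 + p)/(2*p))
I(T, o) = o + (5 + o)/(2*o)
(I(d(6, 1), -14) + 260)² = ((½ - 14 + (5/2)/(-14)) + 260)² = ((½ - 14 + (5/2)*(-1/14)) + 260)² = ((½ - 14 - 5/28) + 260)² = (-383/28 + 260)² = (6897/28)² = 47568609/784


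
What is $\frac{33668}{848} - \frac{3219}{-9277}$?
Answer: $\frac{78766937}{1966724} \approx 40.05$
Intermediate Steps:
$\frac{33668}{848} - \frac{3219}{-9277} = 33668 \cdot \frac{1}{848} - - \frac{3219}{9277} = \frac{8417}{212} + \frac{3219}{9277} = \frac{78766937}{1966724}$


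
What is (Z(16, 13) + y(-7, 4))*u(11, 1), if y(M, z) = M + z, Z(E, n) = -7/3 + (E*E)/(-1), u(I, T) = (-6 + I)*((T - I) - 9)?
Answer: 74480/3 ≈ 24827.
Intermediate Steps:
u(I, T) = (-6 + I)*(-9 + T - I)
Z(E, n) = -7/3 - E**2 (Z(E, n) = -7*1/3 + E**2*(-1) = -7/3 - E**2)
(Z(16, 13) + y(-7, 4))*u(11, 1) = ((-7/3 - 1*16**2) + (-7 + 4))*(54 - 1*11**2 - 6*1 - 3*11 + 11*1) = ((-7/3 - 1*256) - 3)*(54 - 1*121 - 6 - 33 + 11) = ((-7/3 - 256) - 3)*(54 - 121 - 6 - 33 + 11) = (-775/3 - 3)*(-95) = -784/3*(-95) = 74480/3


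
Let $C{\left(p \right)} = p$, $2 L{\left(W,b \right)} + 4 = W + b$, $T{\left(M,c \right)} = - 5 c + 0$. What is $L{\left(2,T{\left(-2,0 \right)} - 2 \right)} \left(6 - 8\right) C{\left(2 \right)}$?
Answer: $8$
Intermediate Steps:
$T{\left(M,c \right)} = - 5 c$
$L{\left(W,b \right)} = -2 + \frac{W}{2} + \frac{b}{2}$ ($L{\left(W,b \right)} = -2 + \frac{W + b}{2} = -2 + \left(\frac{W}{2} + \frac{b}{2}\right) = -2 + \frac{W}{2} + \frac{b}{2}$)
$L{\left(2,T{\left(-2,0 \right)} - 2 \right)} \left(6 - 8\right) C{\left(2 \right)} = \left(-2 + \frac{1}{2} \cdot 2 + \frac{\left(-5\right) 0 - 2}{2}\right) \left(6 - 8\right) 2 = \left(-2 + 1 + \frac{0 - 2}{2}\right) \left(6 - 8\right) 2 = \left(-2 + 1 + \frac{1}{2} \left(-2\right)\right) \left(-2\right) 2 = \left(-2 + 1 - 1\right) \left(-2\right) 2 = \left(-2\right) \left(-2\right) 2 = 4 \cdot 2 = 8$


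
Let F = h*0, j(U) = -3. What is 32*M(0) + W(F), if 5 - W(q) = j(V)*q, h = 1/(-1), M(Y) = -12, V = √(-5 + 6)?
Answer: -379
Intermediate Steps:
V = 1 (V = √1 = 1)
h = -1
F = 0 (F = -1*0 = 0)
W(q) = 5 + 3*q (W(q) = 5 - (-3)*q = 5 + 3*q)
32*M(0) + W(F) = 32*(-12) + (5 + 3*0) = -384 + (5 + 0) = -384 + 5 = -379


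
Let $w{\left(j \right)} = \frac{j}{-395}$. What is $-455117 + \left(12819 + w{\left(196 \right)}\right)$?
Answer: $- \frac{174707906}{395} \approx -4.423 \cdot 10^{5}$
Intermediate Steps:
$w{\left(j \right)} = - \frac{j}{395}$ ($w{\left(j \right)} = j \left(- \frac{1}{395}\right) = - \frac{j}{395}$)
$-455117 + \left(12819 + w{\left(196 \right)}\right) = -455117 + \left(12819 - \frac{196}{395}\right) = -455117 + \frac{5063309}{395} = - \frac{174707906}{395}$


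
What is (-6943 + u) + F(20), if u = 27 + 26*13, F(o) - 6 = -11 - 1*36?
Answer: -6619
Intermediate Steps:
F(o) = -41 (F(o) = 6 + (-11 - 1*36) = 6 + (-11 - 36) = 6 - 47 = -41)
u = 365 (u = 27 + 338 = 365)
(-6943 + u) + F(20) = (-6943 + 365) - 41 = -6578 - 41 = -6619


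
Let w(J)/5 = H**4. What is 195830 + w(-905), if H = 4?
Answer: 197110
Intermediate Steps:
w(J) = 1280 (w(J) = 5*4**4 = 5*256 = 1280)
195830 + w(-905) = 195830 + 1280 = 197110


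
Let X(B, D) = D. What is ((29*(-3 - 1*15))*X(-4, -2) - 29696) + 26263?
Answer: -2389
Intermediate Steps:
((29*(-3 - 1*15))*X(-4, -2) - 29696) + 26263 = ((29*(-3 - 1*15))*(-2) - 29696) + 26263 = ((29*(-3 - 15))*(-2) - 29696) + 26263 = ((29*(-18))*(-2) - 29696) + 26263 = (-522*(-2) - 29696) + 26263 = (1044 - 29696) + 26263 = -28652 + 26263 = -2389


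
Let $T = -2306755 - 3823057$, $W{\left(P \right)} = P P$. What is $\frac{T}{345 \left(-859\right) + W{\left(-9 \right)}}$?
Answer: $\frac{3064906}{148137} \approx 20.69$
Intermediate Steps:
$W{\left(P \right)} = P^{2}$
$T = -6129812$ ($T = -2306755 - 3823057 = -6129812$)
$\frac{T}{345 \left(-859\right) + W{\left(-9 \right)}} = - \frac{6129812}{345 \left(-859\right) + \left(-9\right)^{2}} = - \frac{6129812}{-296355 + 81} = - \frac{6129812}{-296274} = \left(-6129812\right) \left(- \frac{1}{296274}\right) = \frac{3064906}{148137}$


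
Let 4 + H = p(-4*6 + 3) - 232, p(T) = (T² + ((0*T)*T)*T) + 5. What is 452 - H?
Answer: 242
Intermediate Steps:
p(T) = 5 + T² (p(T) = (T² + (0*T)*T) + 5 = (T² + 0*T) + 5 = (T² + 0) + 5 = T² + 5 = 5 + T²)
H = 210 (H = -4 + ((5 + (-4*6 + 3)²) - 232) = -4 + ((5 + (-24 + 3)²) - 232) = -4 + ((5 + (-21)²) - 232) = -4 + ((5 + 441) - 232) = -4 + (446 - 232) = -4 + 214 = 210)
452 - H = 452 - 1*210 = 452 - 210 = 242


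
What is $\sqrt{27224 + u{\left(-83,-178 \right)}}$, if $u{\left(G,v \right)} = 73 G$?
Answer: $\sqrt{21165} \approx 145.48$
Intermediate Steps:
$\sqrt{27224 + u{\left(-83,-178 \right)}} = \sqrt{27224 + 73 \left(-83\right)} = \sqrt{27224 - 6059} = \sqrt{21165}$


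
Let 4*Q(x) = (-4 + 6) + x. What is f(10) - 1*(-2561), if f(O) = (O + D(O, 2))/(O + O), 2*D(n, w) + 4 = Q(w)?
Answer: 102457/40 ≈ 2561.4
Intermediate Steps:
Q(x) = 1/2 + x/4 (Q(x) = ((-4 + 6) + x)/4 = (2 + x)/4 = 1/2 + x/4)
D(n, w) = -7/4 + w/8 (D(n, w) = -2 + (1/2 + w/4)/2 = -2 + (1/4 + w/8) = -7/4 + w/8)
f(O) = (-3/2 + O)/(2*O) (f(O) = (O + (-7/4 + (1/8)*2))/(O + O) = (O + (-7/4 + 1/4))/((2*O)) = (O - 3/2)*(1/(2*O)) = (-3/2 + O)*(1/(2*O)) = (-3/2 + O)/(2*O))
f(10) - 1*(-2561) = (1/4)*(-3 + 2*10)/10 - 1*(-2561) = (1/4)*(1/10)*(-3 + 20) + 2561 = (1/4)*(1/10)*17 + 2561 = 17/40 + 2561 = 102457/40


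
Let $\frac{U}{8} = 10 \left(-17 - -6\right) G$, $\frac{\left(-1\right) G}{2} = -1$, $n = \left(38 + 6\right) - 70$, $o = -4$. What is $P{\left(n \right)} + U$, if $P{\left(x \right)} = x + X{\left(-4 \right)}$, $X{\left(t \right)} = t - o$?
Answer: $-1786$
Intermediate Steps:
$X{\left(t \right)} = 4 + t$ ($X{\left(t \right)} = t - -4 = t + 4 = 4 + t$)
$n = -26$ ($n = 44 - 70 = -26$)
$G = 2$ ($G = \left(-2\right) \left(-1\right) = 2$)
$P{\left(x \right)} = x$ ($P{\left(x \right)} = x + \left(4 - 4\right) = x + 0 = x$)
$U = -1760$ ($U = 8 \cdot 10 \left(-17 - -6\right) 2 = 8 \cdot 10 \left(-17 + 6\right) 2 = 8 \cdot 10 \left(-11\right) 2 = 8 \left(\left(-110\right) 2\right) = 8 \left(-220\right) = -1760$)
$P{\left(n \right)} + U = -26 - 1760 = -1786$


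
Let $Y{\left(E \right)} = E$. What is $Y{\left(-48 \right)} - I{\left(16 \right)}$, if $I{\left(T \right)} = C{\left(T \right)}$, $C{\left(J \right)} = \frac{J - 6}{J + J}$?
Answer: $- \frac{773}{16} \approx -48.313$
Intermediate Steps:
$C{\left(J \right)} = \frac{-6 + J}{2 J}$
$I{\left(T \right)} = \frac{-6 + T}{2 T}$
$Y{\left(-48 \right)} - I{\left(16 \right)} = -48 - \frac{-6 + 16}{2 \cdot 16} = -48 - \frac{1}{2} \cdot \frac{1}{16} \cdot 10 = -48 - \frac{5}{16} = - \frac{773}{16}$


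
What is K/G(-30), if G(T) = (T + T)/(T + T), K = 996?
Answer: 996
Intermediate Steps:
G(T) = 1 (G(T) = (2*T)/((2*T)) = (2*T)*(1/(2*T)) = 1)
K/G(-30) = 996/1 = 996*1 = 996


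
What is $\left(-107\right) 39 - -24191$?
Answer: $20018$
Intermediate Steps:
$\left(-107\right) 39 - -24191 = -4173 + 24191 = 20018$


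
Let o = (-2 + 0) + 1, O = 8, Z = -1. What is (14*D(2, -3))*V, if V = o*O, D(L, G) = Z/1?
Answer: 112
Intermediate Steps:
D(L, G) = -1 (D(L, G) = -1/1 = -1*1 = -1)
o = -1 (o = -2 + 1 = -1)
V = -8 (V = -1*8 = -8)
(14*D(2, -3))*V = (14*(-1))*(-8) = -14*(-8) = 112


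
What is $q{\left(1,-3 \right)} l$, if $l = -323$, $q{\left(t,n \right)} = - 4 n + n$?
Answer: $-2907$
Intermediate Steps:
$q{\left(t,n \right)} = - 3 n$
$q{\left(1,-3 \right)} l = \left(-3\right) \left(-3\right) \left(-323\right) = 9 \left(-323\right) = -2907$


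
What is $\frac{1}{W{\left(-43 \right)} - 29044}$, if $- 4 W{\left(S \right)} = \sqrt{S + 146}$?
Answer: $- \frac{464704}{13496862873} + \frac{4 \sqrt{103}}{13496862873} \approx -3.4428 \cdot 10^{-5}$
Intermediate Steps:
$W{\left(S \right)} = - \frac{\sqrt{146 + S}}{4}$ ($W{\left(S \right)} = - \frac{\sqrt{S + 146}}{4} = - \frac{\sqrt{146 + S}}{4}$)
$\frac{1}{W{\left(-43 \right)} - 29044} = \frac{1}{- \frac{\sqrt{146 - 43}}{4} - 29044} = \frac{1}{- \frac{\sqrt{103}}{4} - 29044} = \frac{1}{-29044 - \frac{\sqrt{103}}{4}}$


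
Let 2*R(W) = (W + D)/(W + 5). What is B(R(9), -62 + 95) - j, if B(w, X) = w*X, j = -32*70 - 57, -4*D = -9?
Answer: 258749/112 ≈ 2310.3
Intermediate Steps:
D = 9/4 (D = -¼*(-9) = 9/4 ≈ 2.2500)
j = -2297 (j = -2240 - 57 = -2297)
R(W) = (9/4 + W)/(2*(5 + W)) (R(W) = ((W + 9/4)/(W + 5))/2 = ((9/4 + W)/(5 + W))/2 = (9/4 + W)/(2*(5 + W)))
B(w, X) = X*w
B(R(9), -62 + 95) - j = (-62 + 95)*((9 + 4*9)/(8*(5 + 9))) - 1*(-2297) = 33*((⅛)*(9 + 36)/14) + 2297 = 33*((⅛)*(1/14)*45) + 2297 = 33*(45/112) + 2297 = 1485/112 + 2297 = 258749/112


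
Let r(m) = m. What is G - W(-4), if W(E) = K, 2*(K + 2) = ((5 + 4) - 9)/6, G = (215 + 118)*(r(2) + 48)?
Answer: 16652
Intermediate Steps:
G = 16650 (G = (215 + 118)*(2 + 48) = 333*50 = 16650)
K = -2 (K = -2 + (((5 + 4) - 9)/6)/2 = -2 + ((9 - 9)*(1/6))/2 = -2 + (0*(1/6))/2 = -2 + (1/2)*0 = -2 + 0 = -2)
W(E) = -2
G - W(-4) = 16650 - 1*(-2) = 16650 + 2 = 16652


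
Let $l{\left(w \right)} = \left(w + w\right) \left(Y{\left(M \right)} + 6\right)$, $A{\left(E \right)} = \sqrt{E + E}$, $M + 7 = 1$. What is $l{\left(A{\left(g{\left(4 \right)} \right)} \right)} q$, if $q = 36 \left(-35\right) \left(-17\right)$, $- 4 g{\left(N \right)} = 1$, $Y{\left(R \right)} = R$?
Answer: $0$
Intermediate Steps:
$M = -6$ ($M = -7 + 1 = -6$)
$g{\left(N \right)} = - \frac{1}{4}$ ($g{\left(N \right)} = \left(- \frac{1}{4}\right) 1 = - \frac{1}{4}$)
$A{\left(E \right)} = \sqrt{2} \sqrt{E}$ ($A{\left(E \right)} = \sqrt{2 E} = \sqrt{2} \sqrt{E}$)
$l{\left(w \right)} = 0$ ($l{\left(w \right)} = \left(w + w\right) \left(-6 + 6\right) = 2 w 0 = 0$)
$q = 21420$ ($q = \left(-1260\right) \left(-17\right) = 21420$)
$l{\left(A{\left(g{\left(4 \right)} \right)} \right)} q = 0 \cdot 21420 = 0$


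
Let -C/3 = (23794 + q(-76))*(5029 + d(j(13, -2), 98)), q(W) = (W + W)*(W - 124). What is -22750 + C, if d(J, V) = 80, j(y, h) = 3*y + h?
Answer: -830654188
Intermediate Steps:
j(y, h) = h + 3*y
q(W) = 2*W*(-124 + W) (q(W) = (2*W)*(-124 + W) = 2*W*(-124 + W))
C = -830631438 (C = -3*(23794 + 2*(-76)*(-124 - 76))*(5029 + 80) = -3*(23794 + 2*(-76)*(-200))*5109 = -3*(23794 + 30400)*5109 = -162582*5109 = -3*276877146 = -830631438)
-22750 + C = -22750 - 830631438 = -830654188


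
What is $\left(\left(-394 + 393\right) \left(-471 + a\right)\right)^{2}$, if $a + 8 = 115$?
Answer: $132496$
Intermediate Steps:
$a = 107$ ($a = -8 + 115 = 107$)
$\left(\left(-394 + 393\right) \left(-471 + a\right)\right)^{2} = \left(\left(-394 + 393\right) \left(-471 + 107\right)\right)^{2} = \left(\left(-1\right) \left(-364\right)\right)^{2} = 364^{2} = 132496$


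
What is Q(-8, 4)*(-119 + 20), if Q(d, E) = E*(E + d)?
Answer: 1584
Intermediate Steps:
Q(-8, 4)*(-119 + 20) = (4*(4 - 8))*(-119 + 20) = (4*(-4))*(-99) = -16*(-99) = 1584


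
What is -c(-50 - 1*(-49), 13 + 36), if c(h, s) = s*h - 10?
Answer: 59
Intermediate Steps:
c(h, s) = -10 + h*s (c(h, s) = h*s - 10 = -10 + h*s)
-c(-50 - 1*(-49), 13 + 36) = -(-10 + (-50 - 1*(-49))*(13 + 36)) = -(-10 + (-50 + 49)*49) = -(-10 - 1*49) = -(-10 - 49) = -1*(-59) = 59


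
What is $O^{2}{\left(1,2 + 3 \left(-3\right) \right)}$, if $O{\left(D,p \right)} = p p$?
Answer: $2401$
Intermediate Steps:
$O{\left(D,p \right)} = p^{2}$
$O^{2}{\left(1,2 + 3 \left(-3\right) \right)} = \left(\left(2 + 3 \left(-3\right)\right)^{2}\right)^{2} = \left(\left(2 - 9\right)^{2}\right)^{2} = \left(\left(-7\right)^{2}\right)^{2} = 49^{2} = 2401$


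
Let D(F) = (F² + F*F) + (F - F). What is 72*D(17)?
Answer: 41616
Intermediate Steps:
D(F) = 2*F² (D(F) = (F² + F²) + 0 = 2*F² + 0 = 2*F²)
72*D(17) = 72*(2*17²) = 72*(2*289) = 72*578 = 41616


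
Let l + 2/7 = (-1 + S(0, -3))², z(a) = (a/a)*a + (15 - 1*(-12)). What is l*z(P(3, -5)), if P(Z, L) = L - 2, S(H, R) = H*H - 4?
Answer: 3460/7 ≈ 494.29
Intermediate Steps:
S(H, R) = -4 + H² (S(H, R) = H² - 4 = -4 + H²)
P(Z, L) = -2 + L
z(a) = 27 + a (z(a) = 1*a + (15 + 12) = a + 27 = 27 + a)
l = 173/7 (l = -2/7 + (-1 + (-4 + 0²))² = -2/7 + (-1 + (-4 + 0))² = -2/7 + (-1 - 4)² = -2/7 + (-5)² = -2/7 + 25 = 173/7 ≈ 24.714)
l*z(P(3, -5)) = 173*(27 + (-2 - 5))/7 = 173*(27 - 7)/7 = (173/7)*20 = 3460/7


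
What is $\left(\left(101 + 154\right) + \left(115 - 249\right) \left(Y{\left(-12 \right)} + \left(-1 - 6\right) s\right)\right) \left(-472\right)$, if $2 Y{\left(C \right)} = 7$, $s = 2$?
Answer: $-784464$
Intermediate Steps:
$Y{\left(C \right)} = \frac{7}{2}$ ($Y{\left(C \right)} = \frac{1}{2} \cdot 7 = \frac{7}{2}$)
$\left(\left(101 + 154\right) + \left(115 - 249\right) \left(Y{\left(-12 \right)} + \left(-1 - 6\right) s\right)\right) \left(-472\right) = \left(\left(101 + 154\right) + \left(115 - 249\right) \left(\frac{7}{2} + \left(-1 - 6\right) 2\right)\right) \left(-472\right) = \left(255 - 134 \left(\frac{7}{2} - 14\right)\right) \left(-472\right) = \left(255 - -1407\right) \left(-472\right) = \left(255 + 1407\right) \left(-472\right) = 1662 \left(-472\right) = -784464$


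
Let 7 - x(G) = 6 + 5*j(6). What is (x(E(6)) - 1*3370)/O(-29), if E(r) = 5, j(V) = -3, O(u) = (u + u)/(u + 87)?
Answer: 3354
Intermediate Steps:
O(u) = 2*u/(87 + u) (O(u) = (2*u)/(87 + u) = 2*u/(87 + u))
x(G) = 16 (x(G) = 7 - (6 + 5*(-3)) = 7 - (6 - 15) = 7 - 1*(-9) = 7 + 9 = 16)
(x(E(6)) - 1*3370)/O(-29) = (16 - 1*3370)/((2*(-29)/(87 - 29))) = (16 - 3370)/((2*(-29)/58)) = -3354/(2*(-29)*(1/58)) = -3354/(-1) = -3354*(-1) = 3354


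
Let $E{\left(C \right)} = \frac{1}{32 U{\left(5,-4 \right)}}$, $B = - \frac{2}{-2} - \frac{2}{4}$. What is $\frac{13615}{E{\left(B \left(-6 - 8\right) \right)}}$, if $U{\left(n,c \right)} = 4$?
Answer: $1742720$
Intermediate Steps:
$B = \frac{1}{2}$ ($B = \left(-2\right) \left(- \frac{1}{2}\right) - \frac{1}{2} = 1 - \frac{1}{2} = \frac{1}{2} \approx 0.5$)
$E{\left(C \right)} = \frac{1}{128}$ ($E{\left(C \right)} = \frac{1}{32 \cdot 4} = \frac{1}{128}$)
$\frac{13615}{E{\left(B \left(-6 - 8\right) \right)}} = 13615 \frac{1}{\frac{1}{128}} = 13615 \cdot 128 = 1742720$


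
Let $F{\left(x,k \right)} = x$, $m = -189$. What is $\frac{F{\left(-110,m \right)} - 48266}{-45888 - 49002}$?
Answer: $\frac{24188}{47445} \approx 0.50981$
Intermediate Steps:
$\frac{F{\left(-110,m \right)} - 48266}{-45888 - 49002} = \frac{-110 - 48266}{-45888 - 49002} = - \frac{48376}{-94890} = \left(-48376\right) \left(- \frac{1}{94890}\right) = \frac{24188}{47445}$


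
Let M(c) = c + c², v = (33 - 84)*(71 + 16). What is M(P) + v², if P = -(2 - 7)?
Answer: 19686999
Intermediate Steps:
v = -4437 (v = -51*87 = -4437)
P = 5 (P = -1*(-5) = 5)
M(P) + v² = 5*(1 + 5) + (-4437)² = 5*6 + 19686969 = 30 + 19686969 = 19686999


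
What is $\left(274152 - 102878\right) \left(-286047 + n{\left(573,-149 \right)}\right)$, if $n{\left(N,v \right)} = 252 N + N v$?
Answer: $-38883993672$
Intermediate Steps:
$\left(274152 - 102878\right) \left(-286047 + n{\left(573,-149 \right)}\right) = \left(274152 - 102878\right) \left(-286047 + 573 \left(252 - 149\right)\right) = 171274 \left(-286047 + 573 \cdot 103\right) = 171274 \left(-286047 + 59019\right) = 171274 \left(-227028\right) = -38883993672$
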